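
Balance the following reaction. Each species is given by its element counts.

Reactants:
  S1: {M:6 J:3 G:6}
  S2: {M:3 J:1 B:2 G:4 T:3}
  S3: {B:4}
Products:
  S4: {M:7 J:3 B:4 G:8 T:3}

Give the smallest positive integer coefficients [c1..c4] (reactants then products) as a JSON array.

M: 4·6+6·3+3·0 = 42 | 6·7 = 42
J: 4·3+6·1+3·0 = 18 | 6·3 = 18
B: 4·0+6·2+3·4 = 24 | 6·4 = 24
G: 4·6+6·4+3·0 = 48 | 6·8 = 48
T: 4·0+6·3+3·0 = 18 | 6·3 = 18
gcd(4,6,3,6) = 1

Coefficients: [4, 6, 3, 6]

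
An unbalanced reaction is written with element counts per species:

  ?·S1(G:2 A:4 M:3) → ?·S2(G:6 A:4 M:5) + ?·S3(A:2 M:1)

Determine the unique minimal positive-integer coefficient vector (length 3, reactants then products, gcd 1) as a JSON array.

G: 3·2 = 6 | 1·6+4·0 = 6
A: 3·4 = 12 | 1·4+4·2 = 12
M: 3·3 = 9 | 1·5+4·1 = 9
gcd(3,1,4) = 1

Coefficients: [3, 1, 4]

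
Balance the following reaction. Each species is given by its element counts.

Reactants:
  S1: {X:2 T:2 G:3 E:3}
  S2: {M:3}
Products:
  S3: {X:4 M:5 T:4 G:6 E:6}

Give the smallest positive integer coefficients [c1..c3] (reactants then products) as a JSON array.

X: 6·2+5·0 = 12 | 3·4 = 12
M: 6·0+5·3 = 15 | 3·5 = 15
T: 6·2+5·0 = 12 | 3·4 = 12
G: 6·3+5·0 = 18 | 3·6 = 18
E: 6·3+5·0 = 18 | 3·6 = 18
gcd(6,5,3) = 1

Coefficients: [6, 5, 3]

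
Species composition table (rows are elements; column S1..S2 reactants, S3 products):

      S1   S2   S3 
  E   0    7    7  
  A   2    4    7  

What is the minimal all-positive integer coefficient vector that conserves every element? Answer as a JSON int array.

Coefficients: [3, 2, 2]

E: 3·0+2·7 = 14 | 2·7 = 14
A: 3·2+2·4 = 14 | 2·7 = 14
gcd(3,2,2) = 1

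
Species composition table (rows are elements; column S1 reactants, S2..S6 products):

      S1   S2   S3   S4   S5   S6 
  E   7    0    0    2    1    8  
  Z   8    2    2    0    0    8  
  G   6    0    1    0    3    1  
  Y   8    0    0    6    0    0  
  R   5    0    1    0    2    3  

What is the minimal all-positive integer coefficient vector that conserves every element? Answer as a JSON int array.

Coefficients: [3, 6, 2, 4, 5, 1]

E: 3·7 = 21 | 6·0+2·0+4·2+5·1+1·8 = 21
Z: 3·8 = 24 | 6·2+2·2+4·0+5·0+1·8 = 24
G: 3·6 = 18 | 6·0+2·1+4·0+5·3+1·1 = 18
Y: 3·8 = 24 | 6·0+2·0+4·6+5·0+1·0 = 24
R: 3·5 = 15 | 6·0+2·1+4·0+5·2+1·3 = 15
gcd(3,6,2,4,5,1) = 1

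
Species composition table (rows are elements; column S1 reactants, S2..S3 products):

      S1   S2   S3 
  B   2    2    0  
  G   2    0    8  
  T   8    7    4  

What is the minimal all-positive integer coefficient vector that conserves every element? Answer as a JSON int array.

Coefficients: [4, 4, 1]

B: 4·2 = 8 | 4·2+1·0 = 8
G: 4·2 = 8 | 4·0+1·8 = 8
T: 4·8 = 32 | 4·7+1·4 = 32
gcd(4,4,1) = 1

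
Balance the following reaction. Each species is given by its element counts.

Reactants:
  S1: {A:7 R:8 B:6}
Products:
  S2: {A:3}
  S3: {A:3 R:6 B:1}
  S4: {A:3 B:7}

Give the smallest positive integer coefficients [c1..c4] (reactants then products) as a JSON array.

A: 3·7 = 21 | 1·3+4·3+2·3 = 21
R: 3·8 = 24 | 1·0+4·6+2·0 = 24
B: 3·6 = 18 | 1·0+4·1+2·7 = 18
gcd(3,1,4,2) = 1

Coefficients: [3, 1, 4, 2]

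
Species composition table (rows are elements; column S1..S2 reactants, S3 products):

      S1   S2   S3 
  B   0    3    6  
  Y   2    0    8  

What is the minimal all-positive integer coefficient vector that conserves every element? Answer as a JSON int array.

Coefficients: [4, 2, 1]

B: 4·0+2·3 = 6 | 1·6 = 6
Y: 4·2+2·0 = 8 | 1·8 = 8
gcd(4,2,1) = 1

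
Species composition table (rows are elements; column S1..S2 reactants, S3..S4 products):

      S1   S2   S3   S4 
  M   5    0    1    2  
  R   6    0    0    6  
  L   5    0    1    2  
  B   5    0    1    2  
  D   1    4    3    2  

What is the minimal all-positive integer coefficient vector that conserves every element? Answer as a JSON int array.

M: 2·5+5·0 = 10 | 6·1+2·2 = 10
R: 2·6+5·0 = 12 | 6·0+2·6 = 12
L: 2·5+5·0 = 10 | 6·1+2·2 = 10
B: 2·5+5·0 = 10 | 6·1+2·2 = 10
D: 2·1+5·4 = 22 | 6·3+2·2 = 22
gcd(2,5,6,2) = 1

Coefficients: [2, 5, 6, 2]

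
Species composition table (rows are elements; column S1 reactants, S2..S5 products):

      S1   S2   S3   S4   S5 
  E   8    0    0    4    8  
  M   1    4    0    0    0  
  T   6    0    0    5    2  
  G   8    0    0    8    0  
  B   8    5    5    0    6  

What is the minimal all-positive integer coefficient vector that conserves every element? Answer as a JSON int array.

Coefficients: [4, 1, 3, 4, 2]

E: 4·8 = 32 | 1·0+3·0+4·4+2·8 = 32
M: 4·1 = 4 | 1·4+3·0+4·0+2·0 = 4
T: 4·6 = 24 | 1·0+3·0+4·5+2·2 = 24
G: 4·8 = 32 | 1·0+3·0+4·8+2·0 = 32
B: 4·8 = 32 | 1·5+3·5+4·0+2·6 = 32
gcd(4,1,3,4,2) = 1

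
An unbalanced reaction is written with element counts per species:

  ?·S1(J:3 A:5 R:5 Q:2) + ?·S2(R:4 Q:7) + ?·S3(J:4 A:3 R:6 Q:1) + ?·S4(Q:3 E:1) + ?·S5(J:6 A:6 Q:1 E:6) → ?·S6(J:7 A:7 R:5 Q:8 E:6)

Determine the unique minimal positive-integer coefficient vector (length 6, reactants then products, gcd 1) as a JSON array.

J: 1·3+2·0+2·4+6·0+4·6 = 35 | 5·7 = 35
A: 1·5+2·0+2·3+6·0+4·6 = 35 | 5·7 = 35
R: 1·5+2·4+2·6+6·0+4·0 = 25 | 5·5 = 25
Q: 1·2+2·7+2·1+6·3+4·1 = 40 | 5·8 = 40
E: 1·0+2·0+2·0+6·1+4·6 = 30 | 5·6 = 30
gcd(1,2,2,6,4,5) = 1

Coefficients: [1, 2, 2, 6, 4, 5]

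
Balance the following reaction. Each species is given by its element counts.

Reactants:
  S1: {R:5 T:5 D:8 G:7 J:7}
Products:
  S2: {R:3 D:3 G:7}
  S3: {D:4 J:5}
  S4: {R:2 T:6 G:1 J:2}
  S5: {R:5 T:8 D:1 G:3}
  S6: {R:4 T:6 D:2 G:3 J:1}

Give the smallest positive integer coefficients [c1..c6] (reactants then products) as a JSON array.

R: 4·5 = 20 | 3·3+5·0+1·2+1·5+1·4 = 20
T: 4·5 = 20 | 3·0+5·0+1·6+1·8+1·6 = 20
D: 4·8 = 32 | 3·3+5·4+1·0+1·1+1·2 = 32
G: 4·7 = 28 | 3·7+5·0+1·1+1·3+1·3 = 28
J: 4·7 = 28 | 3·0+5·5+1·2+1·0+1·1 = 28
gcd(4,3,5,1,1,1) = 1

Coefficients: [4, 3, 5, 1, 1, 1]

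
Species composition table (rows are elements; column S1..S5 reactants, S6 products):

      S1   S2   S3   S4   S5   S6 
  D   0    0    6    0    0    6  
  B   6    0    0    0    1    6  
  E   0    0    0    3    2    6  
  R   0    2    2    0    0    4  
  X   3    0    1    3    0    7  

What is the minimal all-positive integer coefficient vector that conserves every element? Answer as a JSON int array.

Coefficients: [4, 5, 5, 6, 6, 5]

D: 4·0+5·0+5·6+6·0+6·0 = 30 | 5·6 = 30
B: 4·6+5·0+5·0+6·0+6·1 = 30 | 5·6 = 30
E: 4·0+5·0+5·0+6·3+6·2 = 30 | 5·6 = 30
R: 4·0+5·2+5·2+6·0+6·0 = 20 | 5·4 = 20
X: 4·3+5·0+5·1+6·3+6·0 = 35 | 5·7 = 35
gcd(4,5,5,6,6,5) = 1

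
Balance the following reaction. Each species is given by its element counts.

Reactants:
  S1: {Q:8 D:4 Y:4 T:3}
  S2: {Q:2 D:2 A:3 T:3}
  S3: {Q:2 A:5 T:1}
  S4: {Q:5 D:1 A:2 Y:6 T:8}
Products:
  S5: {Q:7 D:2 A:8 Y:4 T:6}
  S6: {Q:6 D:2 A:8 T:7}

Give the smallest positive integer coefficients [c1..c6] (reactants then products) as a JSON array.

Q: 1·8+2·2+6·2+2·5 = 34 | 4·7+1·6 = 34
D: 1·4+2·2+6·0+2·1 = 10 | 4·2+1·2 = 10
A: 1·0+2·3+6·5+2·2 = 40 | 4·8+1·8 = 40
Y: 1·4+2·0+6·0+2·6 = 16 | 4·4+1·0 = 16
T: 1·3+2·3+6·1+2·8 = 31 | 4·6+1·7 = 31
gcd(1,2,6,2,4,1) = 1

Coefficients: [1, 2, 6, 2, 4, 1]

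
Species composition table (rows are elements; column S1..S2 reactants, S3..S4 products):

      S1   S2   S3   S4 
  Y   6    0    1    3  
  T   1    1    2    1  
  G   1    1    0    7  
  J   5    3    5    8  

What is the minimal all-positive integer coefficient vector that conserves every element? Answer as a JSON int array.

Coefficients: [1, 6, 3, 1]

Y: 1·6+6·0 = 6 | 3·1+1·3 = 6
T: 1·1+6·1 = 7 | 3·2+1·1 = 7
G: 1·1+6·1 = 7 | 3·0+1·7 = 7
J: 1·5+6·3 = 23 | 3·5+1·8 = 23
gcd(1,6,3,1) = 1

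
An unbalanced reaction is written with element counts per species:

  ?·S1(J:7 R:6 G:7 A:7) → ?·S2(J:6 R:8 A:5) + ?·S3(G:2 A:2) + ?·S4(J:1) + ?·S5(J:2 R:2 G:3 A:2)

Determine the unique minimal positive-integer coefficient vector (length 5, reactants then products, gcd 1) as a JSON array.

Coefficients: [3, 1, 3, 5, 5]

J: 3·7 = 21 | 1·6+3·0+5·1+5·2 = 21
R: 3·6 = 18 | 1·8+3·0+5·0+5·2 = 18
G: 3·7 = 21 | 1·0+3·2+5·0+5·3 = 21
A: 3·7 = 21 | 1·5+3·2+5·0+5·2 = 21
gcd(3,1,3,5,5) = 1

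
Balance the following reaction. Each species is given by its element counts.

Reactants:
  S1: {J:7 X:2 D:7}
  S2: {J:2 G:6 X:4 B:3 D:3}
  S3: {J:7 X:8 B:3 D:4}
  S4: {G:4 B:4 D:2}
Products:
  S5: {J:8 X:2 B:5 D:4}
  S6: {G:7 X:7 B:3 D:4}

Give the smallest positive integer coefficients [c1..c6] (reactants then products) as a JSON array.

J: 1·7+3·2+5·7+6·0 = 48 | 6·8+6·0 = 48
G: 1·0+3·6+5·0+6·4 = 42 | 6·0+6·7 = 42
X: 1·2+3·4+5·8+6·0 = 54 | 6·2+6·7 = 54
B: 1·0+3·3+5·3+6·4 = 48 | 6·5+6·3 = 48
D: 1·7+3·3+5·4+6·2 = 48 | 6·4+6·4 = 48
gcd(1,3,5,6,6,6) = 1

Coefficients: [1, 3, 5, 6, 6, 6]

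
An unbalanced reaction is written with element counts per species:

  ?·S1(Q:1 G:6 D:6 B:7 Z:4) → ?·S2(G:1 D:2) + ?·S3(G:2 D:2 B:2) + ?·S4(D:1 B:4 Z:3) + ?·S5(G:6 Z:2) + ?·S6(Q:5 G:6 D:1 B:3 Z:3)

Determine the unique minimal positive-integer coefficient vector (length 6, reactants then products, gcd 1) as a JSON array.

Coefficients: [5, 6, 6, 5, 1, 1]

Q: 5·1 = 5 | 6·0+6·0+5·0+1·0+1·5 = 5
G: 5·6 = 30 | 6·1+6·2+5·0+1·6+1·6 = 30
D: 5·6 = 30 | 6·2+6·2+5·1+1·0+1·1 = 30
B: 5·7 = 35 | 6·0+6·2+5·4+1·0+1·3 = 35
Z: 5·4 = 20 | 6·0+6·0+5·3+1·2+1·3 = 20
gcd(5,6,6,5,1,1) = 1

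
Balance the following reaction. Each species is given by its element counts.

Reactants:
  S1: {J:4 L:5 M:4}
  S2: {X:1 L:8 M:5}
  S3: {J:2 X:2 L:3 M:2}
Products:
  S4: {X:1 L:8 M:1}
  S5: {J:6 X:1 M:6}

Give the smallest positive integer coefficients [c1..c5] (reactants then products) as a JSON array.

J: 4·4+1·0+4·2 = 24 | 5·0+4·6 = 24
X: 4·0+1·1+4·2 = 9 | 5·1+4·1 = 9
L: 4·5+1·8+4·3 = 40 | 5·8+4·0 = 40
M: 4·4+1·5+4·2 = 29 | 5·1+4·6 = 29
gcd(4,1,4,5,4) = 1

Coefficients: [4, 1, 4, 5, 4]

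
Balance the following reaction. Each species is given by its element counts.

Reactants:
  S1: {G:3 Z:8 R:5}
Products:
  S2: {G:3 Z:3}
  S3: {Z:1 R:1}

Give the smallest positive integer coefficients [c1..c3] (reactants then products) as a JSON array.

G: 1·3 = 3 | 1·3+5·0 = 3
Z: 1·8 = 8 | 1·3+5·1 = 8
R: 1·5 = 5 | 1·0+5·1 = 5
gcd(1,1,5) = 1

Coefficients: [1, 1, 5]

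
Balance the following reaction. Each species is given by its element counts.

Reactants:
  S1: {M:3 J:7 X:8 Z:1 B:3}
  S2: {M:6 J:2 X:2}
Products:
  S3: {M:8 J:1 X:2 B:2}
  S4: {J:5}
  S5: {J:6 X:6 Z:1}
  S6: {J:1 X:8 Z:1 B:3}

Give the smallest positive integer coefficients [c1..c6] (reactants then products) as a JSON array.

Coefficients: [6, 1, 3, 5, 2, 4]

M: 6·3+1·6 = 24 | 3·8+5·0+2·0+4·0 = 24
J: 6·7+1·2 = 44 | 3·1+5·5+2·6+4·1 = 44
X: 6·8+1·2 = 50 | 3·2+5·0+2·6+4·8 = 50
Z: 6·1+1·0 = 6 | 3·0+5·0+2·1+4·1 = 6
B: 6·3+1·0 = 18 | 3·2+5·0+2·0+4·3 = 18
gcd(6,1,3,5,2,4) = 1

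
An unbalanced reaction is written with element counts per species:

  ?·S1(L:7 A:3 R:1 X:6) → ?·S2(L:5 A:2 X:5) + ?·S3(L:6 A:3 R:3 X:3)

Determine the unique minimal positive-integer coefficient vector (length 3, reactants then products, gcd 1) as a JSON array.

L: 3·7 = 21 | 3·5+1·6 = 21
A: 3·3 = 9 | 3·2+1·3 = 9
R: 3·1 = 3 | 3·0+1·3 = 3
X: 3·6 = 18 | 3·5+1·3 = 18
gcd(3,3,1) = 1

Coefficients: [3, 3, 1]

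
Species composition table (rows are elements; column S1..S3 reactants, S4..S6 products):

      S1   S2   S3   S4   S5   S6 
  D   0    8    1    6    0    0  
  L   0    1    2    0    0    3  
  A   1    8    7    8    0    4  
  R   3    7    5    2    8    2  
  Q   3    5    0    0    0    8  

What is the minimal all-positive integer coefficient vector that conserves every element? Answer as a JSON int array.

Coefficients: [4, 4, 4, 6, 5, 4]

D: 4·0+4·8+4·1 = 36 | 6·6+5·0+4·0 = 36
L: 4·0+4·1+4·2 = 12 | 6·0+5·0+4·3 = 12
A: 4·1+4·8+4·7 = 64 | 6·8+5·0+4·4 = 64
R: 4·3+4·7+4·5 = 60 | 6·2+5·8+4·2 = 60
Q: 4·3+4·5+4·0 = 32 | 6·0+5·0+4·8 = 32
gcd(4,4,4,6,5,4) = 1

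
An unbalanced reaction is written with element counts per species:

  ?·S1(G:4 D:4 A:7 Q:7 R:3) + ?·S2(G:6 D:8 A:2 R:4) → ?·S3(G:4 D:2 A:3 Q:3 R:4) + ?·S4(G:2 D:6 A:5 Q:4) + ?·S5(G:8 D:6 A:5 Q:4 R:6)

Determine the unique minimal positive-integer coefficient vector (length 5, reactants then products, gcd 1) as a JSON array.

Coefficients: [6, 3, 6, 5, 1]

G: 6·4+3·6 = 42 | 6·4+5·2+1·8 = 42
D: 6·4+3·8 = 48 | 6·2+5·6+1·6 = 48
A: 6·7+3·2 = 48 | 6·3+5·5+1·5 = 48
Q: 6·7+3·0 = 42 | 6·3+5·4+1·4 = 42
R: 6·3+3·4 = 30 | 6·4+5·0+1·6 = 30
gcd(6,3,6,5,1) = 1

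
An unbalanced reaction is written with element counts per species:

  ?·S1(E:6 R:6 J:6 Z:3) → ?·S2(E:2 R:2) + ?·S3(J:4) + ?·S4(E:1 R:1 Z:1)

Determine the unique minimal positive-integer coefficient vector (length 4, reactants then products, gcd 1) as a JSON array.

E: 2·6 = 12 | 3·2+3·0+6·1 = 12
R: 2·6 = 12 | 3·2+3·0+6·1 = 12
J: 2·6 = 12 | 3·0+3·4+6·0 = 12
Z: 2·3 = 6 | 3·0+3·0+6·1 = 6
gcd(2,3,3,6) = 1

Coefficients: [2, 3, 3, 6]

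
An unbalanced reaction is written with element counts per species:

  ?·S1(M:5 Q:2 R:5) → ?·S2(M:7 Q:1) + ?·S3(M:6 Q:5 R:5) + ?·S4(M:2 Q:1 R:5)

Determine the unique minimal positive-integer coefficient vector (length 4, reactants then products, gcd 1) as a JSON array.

Coefficients: [6, 2, 1, 5]

M: 6·5 = 30 | 2·7+1·6+5·2 = 30
Q: 6·2 = 12 | 2·1+1·5+5·1 = 12
R: 6·5 = 30 | 2·0+1·5+5·5 = 30
gcd(6,2,1,5) = 1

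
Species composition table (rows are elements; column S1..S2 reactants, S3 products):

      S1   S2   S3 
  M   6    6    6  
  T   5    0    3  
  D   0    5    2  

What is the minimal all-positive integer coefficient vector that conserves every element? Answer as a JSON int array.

Coefficients: [3, 2, 5]

M: 3·6+2·6 = 30 | 5·6 = 30
T: 3·5+2·0 = 15 | 5·3 = 15
D: 3·0+2·5 = 10 | 5·2 = 10
gcd(3,2,5) = 1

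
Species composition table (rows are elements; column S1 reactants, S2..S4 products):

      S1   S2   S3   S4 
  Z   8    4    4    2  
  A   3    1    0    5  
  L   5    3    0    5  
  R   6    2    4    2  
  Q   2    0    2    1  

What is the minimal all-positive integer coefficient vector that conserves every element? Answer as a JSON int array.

Z: 5·8 = 40 | 5·4+4·4+2·2 = 40
A: 5·3 = 15 | 5·1+4·0+2·5 = 15
L: 5·5 = 25 | 5·3+4·0+2·5 = 25
R: 5·6 = 30 | 5·2+4·4+2·2 = 30
Q: 5·2 = 10 | 5·0+4·2+2·1 = 10
gcd(5,5,4,2) = 1

Coefficients: [5, 5, 4, 2]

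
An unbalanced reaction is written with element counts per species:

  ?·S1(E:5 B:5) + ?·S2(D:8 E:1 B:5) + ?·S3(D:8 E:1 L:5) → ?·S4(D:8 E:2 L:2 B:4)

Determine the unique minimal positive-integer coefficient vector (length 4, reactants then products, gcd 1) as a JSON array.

Coefficients: [1, 3, 2, 5]

D: 1·0+3·8+2·8 = 40 | 5·8 = 40
E: 1·5+3·1+2·1 = 10 | 5·2 = 10
L: 1·0+3·0+2·5 = 10 | 5·2 = 10
B: 1·5+3·5+2·0 = 20 | 5·4 = 20
gcd(1,3,2,5) = 1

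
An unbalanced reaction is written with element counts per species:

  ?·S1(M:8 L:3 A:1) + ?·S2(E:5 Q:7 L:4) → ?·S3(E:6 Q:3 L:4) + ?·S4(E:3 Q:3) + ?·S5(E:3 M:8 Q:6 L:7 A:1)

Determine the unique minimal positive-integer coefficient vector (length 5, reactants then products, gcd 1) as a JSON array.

E: 5·0+6·5 = 30 | 1·6+3·3+5·3 = 30
M: 5·8+6·0 = 40 | 1·0+3·0+5·8 = 40
Q: 5·0+6·7 = 42 | 1·3+3·3+5·6 = 42
L: 5·3+6·4 = 39 | 1·4+3·0+5·7 = 39
A: 5·1+6·0 = 5 | 1·0+3·0+5·1 = 5
gcd(5,6,1,3,5) = 1

Coefficients: [5, 6, 1, 3, 5]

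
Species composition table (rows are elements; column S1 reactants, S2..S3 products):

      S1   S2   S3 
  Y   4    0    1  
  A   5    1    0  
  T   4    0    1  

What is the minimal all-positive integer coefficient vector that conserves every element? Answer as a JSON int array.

Y: 1·4 = 4 | 5·0+4·1 = 4
A: 1·5 = 5 | 5·1+4·0 = 5
T: 1·4 = 4 | 5·0+4·1 = 4
gcd(1,5,4) = 1

Coefficients: [1, 5, 4]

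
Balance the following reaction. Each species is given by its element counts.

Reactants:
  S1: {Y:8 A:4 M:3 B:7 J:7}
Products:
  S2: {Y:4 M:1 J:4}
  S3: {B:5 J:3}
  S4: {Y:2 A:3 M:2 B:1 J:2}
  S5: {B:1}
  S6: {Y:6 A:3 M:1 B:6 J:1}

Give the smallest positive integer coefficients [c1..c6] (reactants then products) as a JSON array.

Y: 6·8 = 48 | 5·4+3·0+5·2+4·0+3·6 = 48
A: 6·4 = 24 | 5·0+3·0+5·3+4·0+3·3 = 24
M: 6·3 = 18 | 5·1+3·0+5·2+4·0+3·1 = 18
B: 6·7 = 42 | 5·0+3·5+5·1+4·1+3·6 = 42
J: 6·7 = 42 | 5·4+3·3+5·2+4·0+3·1 = 42
gcd(6,5,3,5,4,3) = 1

Coefficients: [6, 5, 3, 5, 4, 3]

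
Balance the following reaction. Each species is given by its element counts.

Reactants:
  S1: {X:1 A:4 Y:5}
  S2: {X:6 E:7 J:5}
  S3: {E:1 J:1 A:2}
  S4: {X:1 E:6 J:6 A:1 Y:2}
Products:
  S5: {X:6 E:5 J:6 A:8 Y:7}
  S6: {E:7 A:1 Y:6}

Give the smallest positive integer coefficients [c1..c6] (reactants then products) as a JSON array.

Coefficients: [5, 2, 2, 1, 3, 1]

X: 5·1+2·6+2·0+1·1 = 18 | 3·6+1·0 = 18
E: 5·0+2·7+2·1+1·6 = 22 | 3·5+1·7 = 22
J: 5·0+2·5+2·1+1·6 = 18 | 3·6+1·0 = 18
A: 5·4+2·0+2·2+1·1 = 25 | 3·8+1·1 = 25
Y: 5·5+2·0+2·0+1·2 = 27 | 3·7+1·6 = 27
gcd(5,2,2,1,3,1) = 1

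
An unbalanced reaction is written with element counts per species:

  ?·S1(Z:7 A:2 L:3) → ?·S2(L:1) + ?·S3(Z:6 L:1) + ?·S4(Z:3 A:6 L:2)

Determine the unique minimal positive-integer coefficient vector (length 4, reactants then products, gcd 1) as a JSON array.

Z: 3·7 = 21 | 4·0+3·6+1·3 = 21
A: 3·2 = 6 | 4·0+3·0+1·6 = 6
L: 3·3 = 9 | 4·1+3·1+1·2 = 9
gcd(3,4,3,1) = 1

Coefficients: [3, 4, 3, 1]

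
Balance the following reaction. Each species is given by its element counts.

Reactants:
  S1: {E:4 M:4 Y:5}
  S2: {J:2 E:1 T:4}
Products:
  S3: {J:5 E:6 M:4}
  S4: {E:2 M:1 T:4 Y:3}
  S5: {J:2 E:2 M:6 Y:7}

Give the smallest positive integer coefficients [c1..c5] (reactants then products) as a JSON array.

Coefficients: [5, 6, 2, 6, 1]

J: 5·0+6·2 = 12 | 2·5+6·0+1·2 = 12
E: 5·4+6·1 = 26 | 2·6+6·2+1·2 = 26
M: 5·4+6·0 = 20 | 2·4+6·1+1·6 = 20
T: 5·0+6·4 = 24 | 2·0+6·4+1·0 = 24
Y: 5·5+6·0 = 25 | 2·0+6·3+1·7 = 25
gcd(5,6,2,6,1) = 1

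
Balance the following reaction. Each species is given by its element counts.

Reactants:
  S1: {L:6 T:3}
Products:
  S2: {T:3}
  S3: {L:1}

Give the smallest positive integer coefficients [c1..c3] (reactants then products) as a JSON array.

Coefficients: [1, 1, 6]

L: 1·6 = 6 | 1·0+6·1 = 6
T: 1·3 = 3 | 1·3+6·0 = 3
gcd(1,1,6) = 1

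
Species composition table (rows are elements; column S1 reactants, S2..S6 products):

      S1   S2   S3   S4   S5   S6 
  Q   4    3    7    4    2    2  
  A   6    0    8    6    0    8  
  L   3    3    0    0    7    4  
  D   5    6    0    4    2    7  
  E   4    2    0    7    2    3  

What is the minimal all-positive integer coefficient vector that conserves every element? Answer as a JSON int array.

Coefficients: [6, 1, 1, 2, 1, 2]

Q: 6·4 = 24 | 1·3+1·7+2·4+1·2+2·2 = 24
A: 6·6 = 36 | 1·0+1·8+2·6+1·0+2·8 = 36
L: 6·3 = 18 | 1·3+1·0+2·0+1·7+2·4 = 18
D: 6·5 = 30 | 1·6+1·0+2·4+1·2+2·7 = 30
E: 6·4 = 24 | 1·2+1·0+2·7+1·2+2·3 = 24
gcd(6,1,1,2,1,2) = 1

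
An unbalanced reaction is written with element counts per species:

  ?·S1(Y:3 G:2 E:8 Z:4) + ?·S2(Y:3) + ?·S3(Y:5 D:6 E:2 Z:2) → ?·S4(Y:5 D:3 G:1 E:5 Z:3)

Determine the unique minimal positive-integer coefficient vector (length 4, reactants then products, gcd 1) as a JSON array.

Y: 3·3+2·3+3·5 = 30 | 6·5 = 30
D: 3·0+2·0+3·6 = 18 | 6·3 = 18
G: 3·2+2·0+3·0 = 6 | 6·1 = 6
E: 3·8+2·0+3·2 = 30 | 6·5 = 30
Z: 3·4+2·0+3·2 = 18 | 6·3 = 18
gcd(3,2,3,6) = 1

Coefficients: [3, 2, 3, 6]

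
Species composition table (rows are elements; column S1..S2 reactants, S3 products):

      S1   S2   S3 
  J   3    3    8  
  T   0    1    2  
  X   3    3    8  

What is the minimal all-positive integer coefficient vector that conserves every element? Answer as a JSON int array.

J: 2·3+6·3 = 24 | 3·8 = 24
T: 2·0+6·1 = 6 | 3·2 = 6
X: 2·3+6·3 = 24 | 3·8 = 24
gcd(2,6,3) = 1

Coefficients: [2, 6, 3]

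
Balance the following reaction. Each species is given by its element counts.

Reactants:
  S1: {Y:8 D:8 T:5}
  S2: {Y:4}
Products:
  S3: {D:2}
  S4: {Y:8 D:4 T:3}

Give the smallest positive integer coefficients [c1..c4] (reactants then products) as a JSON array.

Coefficients: [3, 4, 2, 5]

Y: 3·8+4·4 = 40 | 2·0+5·8 = 40
D: 3·8+4·0 = 24 | 2·2+5·4 = 24
T: 3·5+4·0 = 15 | 2·0+5·3 = 15
gcd(3,4,2,5) = 1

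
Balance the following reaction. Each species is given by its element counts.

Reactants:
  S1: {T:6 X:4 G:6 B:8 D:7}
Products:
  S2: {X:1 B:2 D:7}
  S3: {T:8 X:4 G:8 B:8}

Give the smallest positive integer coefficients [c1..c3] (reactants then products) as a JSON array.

Coefficients: [4, 4, 3]

T: 4·6 = 24 | 4·0+3·8 = 24
X: 4·4 = 16 | 4·1+3·4 = 16
G: 4·6 = 24 | 4·0+3·8 = 24
B: 4·8 = 32 | 4·2+3·8 = 32
D: 4·7 = 28 | 4·7+3·0 = 28
gcd(4,4,3) = 1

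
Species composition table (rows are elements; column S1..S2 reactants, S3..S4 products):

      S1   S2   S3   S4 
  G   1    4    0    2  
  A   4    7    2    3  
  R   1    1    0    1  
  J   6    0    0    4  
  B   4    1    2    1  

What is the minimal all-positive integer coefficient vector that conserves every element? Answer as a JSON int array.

Coefficients: [2, 1, 3, 3]

G: 2·1+1·4 = 6 | 3·0+3·2 = 6
A: 2·4+1·7 = 15 | 3·2+3·3 = 15
R: 2·1+1·1 = 3 | 3·0+3·1 = 3
J: 2·6+1·0 = 12 | 3·0+3·4 = 12
B: 2·4+1·1 = 9 | 3·2+3·1 = 9
gcd(2,1,3,3) = 1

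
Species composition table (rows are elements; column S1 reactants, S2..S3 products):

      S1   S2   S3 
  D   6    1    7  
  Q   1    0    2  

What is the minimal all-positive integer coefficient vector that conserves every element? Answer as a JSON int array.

Coefficients: [2, 5, 1]

D: 2·6 = 12 | 5·1+1·7 = 12
Q: 2·1 = 2 | 5·0+1·2 = 2
gcd(2,5,1) = 1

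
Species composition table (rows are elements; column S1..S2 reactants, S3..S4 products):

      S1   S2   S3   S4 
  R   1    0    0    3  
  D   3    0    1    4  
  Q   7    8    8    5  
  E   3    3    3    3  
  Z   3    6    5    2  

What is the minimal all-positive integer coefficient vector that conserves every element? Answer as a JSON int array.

R: 3·1+3·0 = 3 | 5·0+1·3 = 3
D: 3·3+3·0 = 9 | 5·1+1·4 = 9
Q: 3·7+3·8 = 45 | 5·8+1·5 = 45
E: 3·3+3·3 = 18 | 5·3+1·3 = 18
Z: 3·3+3·6 = 27 | 5·5+1·2 = 27
gcd(3,3,5,1) = 1

Coefficients: [3, 3, 5, 1]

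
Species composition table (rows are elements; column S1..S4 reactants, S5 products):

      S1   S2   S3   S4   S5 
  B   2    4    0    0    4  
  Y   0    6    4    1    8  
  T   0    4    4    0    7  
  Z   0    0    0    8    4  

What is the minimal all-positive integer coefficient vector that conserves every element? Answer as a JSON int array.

B: 6·2+1·4+6·0+2·0 = 16 | 4·4 = 16
Y: 6·0+1·6+6·4+2·1 = 32 | 4·8 = 32
T: 6·0+1·4+6·4+2·0 = 28 | 4·7 = 28
Z: 6·0+1·0+6·0+2·8 = 16 | 4·4 = 16
gcd(6,1,6,2,4) = 1

Coefficients: [6, 1, 6, 2, 4]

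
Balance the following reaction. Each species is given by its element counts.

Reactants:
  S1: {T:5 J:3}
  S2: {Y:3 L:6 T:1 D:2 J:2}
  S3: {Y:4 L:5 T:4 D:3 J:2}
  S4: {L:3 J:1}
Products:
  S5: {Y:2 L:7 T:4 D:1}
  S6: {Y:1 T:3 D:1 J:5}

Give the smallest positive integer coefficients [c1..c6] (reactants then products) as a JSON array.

Y: 6·0+4·3+1·4+2·0 = 16 | 5·2+6·1 = 16
L: 6·0+4·6+1·5+2·3 = 35 | 5·7+6·0 = 35
T: 6·5+4·1+1·4+2·0 = 38 | 5·4+6·3 = 38
D: 6·0+4·2+1·3+2·0 = 11 | 5·1+6·1 = 11
J: 6·3+4·2+1·2+2·1 = 30 | 5·0+6·5 = 30
gcd(6,4,1,2,5,6) = 1

Coefficients: [6, 4, 1, 2, 5, 6]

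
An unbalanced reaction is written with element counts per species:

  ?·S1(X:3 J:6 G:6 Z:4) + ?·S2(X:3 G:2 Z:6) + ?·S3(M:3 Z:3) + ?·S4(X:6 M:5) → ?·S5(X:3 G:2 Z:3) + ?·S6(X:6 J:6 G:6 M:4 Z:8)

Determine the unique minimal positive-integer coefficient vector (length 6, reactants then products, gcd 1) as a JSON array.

Coefficients: [6, 5, 3, 3, 5, 6]

X: 6·3+5·3+3·0+3·6 = 51 | 5·3+6·6 = 51
J: 6·6+5·0+3·0+3·0 = 36 | 5·0+6·6 = 36
G: 6·6+5·2+3·0+3·0 = 46 | 5·2+6·6 = 46
M: 6·0+5·0+3·3+3·5 = 24 | 5·0+6·4 = 24
Z: 6·4+5·6+3·3+3·0 = 63 | 5·3+6·8 = 63
gcd(6,5,3,3,5,6) = 1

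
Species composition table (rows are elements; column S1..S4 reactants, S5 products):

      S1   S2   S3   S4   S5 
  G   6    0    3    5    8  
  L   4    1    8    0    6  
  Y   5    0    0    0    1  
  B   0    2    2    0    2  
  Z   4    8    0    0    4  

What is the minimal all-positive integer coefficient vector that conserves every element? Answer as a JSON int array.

Coefficients: [1, 2, 3, 5, 5]

G: 1·6+2·0+3·3+5·5 = 40 | 5·8 = 40
L: 1·4+2·1+3·8+5·0 = 30 | 5·6 = 30
Y: 1·5+2·0+3·0+5·0 = 5 | 5·1 = 5
B: 1·0+2·2+3·2+5·0 = 10 | 5·2 = 10
Z: 1·4+2·8+3·0+5·0 = 20 | 5·4 = 20
gcd(1,2,3,5,5) = 1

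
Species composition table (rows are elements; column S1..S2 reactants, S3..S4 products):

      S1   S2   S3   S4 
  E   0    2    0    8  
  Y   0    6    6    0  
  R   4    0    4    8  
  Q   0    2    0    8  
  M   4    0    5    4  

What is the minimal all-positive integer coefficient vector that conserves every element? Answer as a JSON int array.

Coefficients: [6, 4, 4, 1]

E: 6·0+4·2 = 8 | 4·0+1·8 = 8
Y: 6·0+4·6 = 24 | 4·6+1·0 = 24
R: 6·4+4·0 = 24 | 4·4+1·8 = 24
Q: 6·0+4·2 = 8 | 4·0+1·8 = 8
M: 6·4+4·0 = 24 | 4·5+1·4 = 24
gcd(6,4,4,1) = 1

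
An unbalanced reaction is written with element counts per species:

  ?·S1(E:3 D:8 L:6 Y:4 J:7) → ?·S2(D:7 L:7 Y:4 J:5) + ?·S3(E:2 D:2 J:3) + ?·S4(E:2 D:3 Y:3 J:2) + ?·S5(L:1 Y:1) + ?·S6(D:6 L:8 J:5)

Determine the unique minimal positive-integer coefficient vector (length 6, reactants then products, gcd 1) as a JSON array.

E: 6·3 = 18 | 1·0+4·2+5·2+5·0+3·0 = 18
D: 6·8 = 48 | 1·7+4·2+5·3+5·0+3·6 = 48
L: 6·6 = 36 | 1·7+4·0+5·0+5·1+3·8 = 36
Y: 6·4 = 24 | 1·4+4·0+5·3+5·1+3·0 = 24
J: 6·7 = 42 | 1·5+4·3+5·2+5·0+3·5 = 42
gcd(6,1,4,5,5,3) = 1

Coefficients: [6, 1, 4, 5, 5, 3]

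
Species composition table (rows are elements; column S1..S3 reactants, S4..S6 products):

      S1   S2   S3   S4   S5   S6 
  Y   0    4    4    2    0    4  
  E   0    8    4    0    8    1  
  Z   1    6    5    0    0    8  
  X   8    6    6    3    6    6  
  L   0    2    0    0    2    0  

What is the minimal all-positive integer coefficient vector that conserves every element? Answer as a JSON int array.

Coefficients: [3, 4, 1, 2, 4, 4]

Y: 3·0+4·4+1·4 = 20 | 2·2+4·0+4·4 = 20
E: 3·0+4·8+1·4 = 36 | 2·0+4·8+4·1 = 36
Z: 3·1+4·6+1·5 = 32 | 2·0+4·0+4·8 = 32
X: 3·8+4·6+1·6 = 54 | 2·3+4·6+4·6 = 54
L: 3·0+4·2+1·0 = 8 | 2·0+4·2+4·0 = 8
gcd(3,4,1,2,4,4) = 1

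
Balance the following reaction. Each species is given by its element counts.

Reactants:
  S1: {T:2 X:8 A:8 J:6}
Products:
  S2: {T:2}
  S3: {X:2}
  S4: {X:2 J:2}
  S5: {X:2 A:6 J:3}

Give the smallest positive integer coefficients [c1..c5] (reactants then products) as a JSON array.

T: 3·2 = 6 | 3·2+5·0+3·0+4·0 = 6
X: 3·8 = 24 | 3·0+5·2+3·2+4·2 = 24
A: 3·8 = 24 | 3·0+5·0+3·0+4·6 = 24
J: 3·6 = 18 | 3·0+5·0+3·2+4·3 = 18
gcd(3,3,5,3,4) = 1

Coefficients: [3, 3, 5, 3, 4]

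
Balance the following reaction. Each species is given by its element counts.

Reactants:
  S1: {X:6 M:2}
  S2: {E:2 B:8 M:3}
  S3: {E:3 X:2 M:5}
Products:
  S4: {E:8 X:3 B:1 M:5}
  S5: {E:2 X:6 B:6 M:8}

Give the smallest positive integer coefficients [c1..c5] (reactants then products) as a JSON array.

Coefficients: [4, 4, 6, 2, 5]

E: 4·0+4·2+6·3 = 26 | 2·8+5·2 = 26
X: 4·6+4·0+6·2 = 36 | 2·3+5·6 = 36
B: 4·0+4·8+6·0 = 32 | 2·1+5·6 = 32
M: 4·2+4·3+6·5 = 50 | 2·5+5·8 = 50
gcd(4,4,6,2,5) = 1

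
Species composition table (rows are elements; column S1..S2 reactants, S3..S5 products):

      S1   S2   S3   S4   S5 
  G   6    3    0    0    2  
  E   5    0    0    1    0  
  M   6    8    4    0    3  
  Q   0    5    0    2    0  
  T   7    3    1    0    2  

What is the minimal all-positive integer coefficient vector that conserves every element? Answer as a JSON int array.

Coefficients: [1, 2, 1, 5, 6]

G: 1·6+2·3 = 12 | 1·0+5·0+6·2 = 12
E: 1·5+2·0 = 5 | 1·0+5·1+6·0 = 5
M: 1·6+2·8 = 22 | 1·4+5·0+6·3 = 22
Q: 1·0+2·5 = 10 | 1·0+5·2+6·0 = 10
T: 1·7+2·3 = 13 | 1·1+5·0+6·2 = 13
gcd(1,2,1,5,6) = 1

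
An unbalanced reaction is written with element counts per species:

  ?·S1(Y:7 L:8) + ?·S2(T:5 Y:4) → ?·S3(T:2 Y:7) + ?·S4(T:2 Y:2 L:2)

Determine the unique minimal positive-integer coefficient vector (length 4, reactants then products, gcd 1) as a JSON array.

T: 1·0+2·5 = 10 | 1·2+4·2 = 10
Y: 1·7+2·4 = 15 | 1·7+4·2 = 15
L: 1·8+2·0 = 8 | 1·0+4·2 = 8
gcd(1,2,1,4) = 1

Coefficients: [1, 2, 1, 4]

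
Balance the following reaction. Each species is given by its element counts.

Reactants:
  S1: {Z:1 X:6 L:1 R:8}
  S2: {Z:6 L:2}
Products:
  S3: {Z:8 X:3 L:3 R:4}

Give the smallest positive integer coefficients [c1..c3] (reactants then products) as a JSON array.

Coefficients: [2, 5, 4]

Z: 2·1+5·6 = 32 | 4·8 = 32
X: 2·6+5·0 = 12 | 4·3 = 12
L: 2·1+5·2 = 12 | 4·3 = 12
R: 2·8+5·0 = 16 | 4·4 = 16
gcd(2,5,4) = 1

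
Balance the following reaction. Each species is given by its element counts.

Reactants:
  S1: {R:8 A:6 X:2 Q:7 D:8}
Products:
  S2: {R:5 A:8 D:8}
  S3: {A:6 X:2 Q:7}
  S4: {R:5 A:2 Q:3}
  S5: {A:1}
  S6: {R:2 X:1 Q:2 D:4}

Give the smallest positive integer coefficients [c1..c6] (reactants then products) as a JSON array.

R: 4·8 = 32 | 1·5+1·0+3·5+4·0+6·2 = 32
A: 4·6 = 24 | 1·8+1·6+3·2+4·1+6·0 = 24
X: 4·2 = 8 | 1·0+1·2+3·0+4·0+6·1 = 8
Q: 4·7 = 28 | 1·0+1·7+3·3+4·0+6·2 = 28
D: 4·8 = 32 | 1·8+1·0+3·0+4·0+6·4 = 32
gcd(4,1,1,3,4,6) = 1

Coefficients: [4, 1, 1, 3, 4, 6]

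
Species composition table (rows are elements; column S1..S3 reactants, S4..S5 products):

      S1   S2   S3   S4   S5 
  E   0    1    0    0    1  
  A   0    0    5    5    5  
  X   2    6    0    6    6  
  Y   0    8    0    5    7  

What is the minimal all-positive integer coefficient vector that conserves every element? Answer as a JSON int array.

E: 3·0+5·1+6·0 = 5 | 1·0+5·1 = 5
A: 3·0+5·0+6·5 = 30 | 1·5+5·5 = 30
X: 3·2+5·6+6·0 = 36 | 1·6+5·6 = 36
Y: 3·0+5·8+6·0 = 40 | 1·5+5·7 = 40
gcd(3,5,6,1,5) = 1

Coefficients: [3, 5, 6, 1, 5]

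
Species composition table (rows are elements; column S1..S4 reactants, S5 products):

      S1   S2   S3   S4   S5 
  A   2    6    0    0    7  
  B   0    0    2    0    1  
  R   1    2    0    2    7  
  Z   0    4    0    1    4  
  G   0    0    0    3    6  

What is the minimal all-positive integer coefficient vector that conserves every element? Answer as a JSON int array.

A: 4·2+1·6+1·0+4·0 = 14 | 2·7 = 14
B: 4·0+1·0+1·2+4·0 = 2 | 2·1 = 2
R: 4·1+1·2+1·0+4·2 = 14 | 2·7 = 14
Z: 4·0+1·4+1·0+4·1 = 8 | 2·4 = 8
G: 4·0+1·0+1·0+4·3 = 12 | 2·6 = 12
gcd(4,1,1,4,2) = 1

Coefficients: [4, 1, 1, 4, 2]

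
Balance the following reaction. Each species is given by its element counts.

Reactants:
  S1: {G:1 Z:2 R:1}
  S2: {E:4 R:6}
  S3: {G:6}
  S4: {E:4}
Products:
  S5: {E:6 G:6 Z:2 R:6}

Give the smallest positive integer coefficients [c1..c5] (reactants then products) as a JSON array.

Coefficients: [6, 5, 5, 4, 6]

E: 6·0+5·4+5·0+4·4 = 36 | 6·6 = 36
G: 6·1+5·0+5·6+4·0 = 36 | 6·6 = 36
Z: 6·2+5·0+5·0+4·0 = 12 | 6·2 = 12
R: 6·1+5·6+5·0+4·0 = 36 | 6·6 = 36
gcd(6,5,5,4,6) = 1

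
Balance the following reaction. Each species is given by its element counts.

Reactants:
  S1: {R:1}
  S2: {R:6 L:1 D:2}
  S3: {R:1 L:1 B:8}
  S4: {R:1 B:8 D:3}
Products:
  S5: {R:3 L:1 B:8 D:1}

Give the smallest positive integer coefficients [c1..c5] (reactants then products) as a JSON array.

R: 4·1+1·6+4·1+1·1 = 15 | 5·3 = 15
L: 4·0+1·1+4·1+1·0 = 5 | 5·1 = 5
B: 4·0+1·0+4·8+1·8 = 40 | 5·8 = 40
D: 4·0+1·2+4·0+1·3 = 5 | 5·1 = 5
gcd(4,1,4,1,5) = 1

Coefficients: [4, 1, 4, 1, 5]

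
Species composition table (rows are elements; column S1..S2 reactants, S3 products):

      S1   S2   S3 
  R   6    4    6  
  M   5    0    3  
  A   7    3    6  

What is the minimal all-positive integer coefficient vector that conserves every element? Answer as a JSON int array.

Coefficients: [3, 3, 5]

R: 3·6+3·4 = 30 | 5·6 = 30
M: 3·5+3·0 = 15 | 5·3 = 15
A: 3·7+3·3 = 30 | 5·6 = 30
gcd(3,3,5) = 1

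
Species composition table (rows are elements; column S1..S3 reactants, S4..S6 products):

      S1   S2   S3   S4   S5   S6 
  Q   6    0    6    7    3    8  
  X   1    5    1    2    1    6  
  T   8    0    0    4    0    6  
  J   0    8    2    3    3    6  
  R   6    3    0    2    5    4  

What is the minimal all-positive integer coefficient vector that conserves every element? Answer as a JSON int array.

Q: 4·6+3·0+6·6 = 60 | 5·7+3·3+2·8 = 60
X: 4·1+3·5+6·1 = 25 | 5·2+3·1+2·6 = 25
T: 4·8+3·0+6·0 = 32 | 5·4+3·0+2·6 = 32
J: 4·0+3·8+6·2 = 36 | 5·3+3·3+2·6 = 36
R: 4·6+3·3+6·0 = 33 | 5·2+3·5+2·4 = 33
gcd(4,3,6,5,3,2) = 1

Coefficients: [4, 3, 6, 5, 3, 2]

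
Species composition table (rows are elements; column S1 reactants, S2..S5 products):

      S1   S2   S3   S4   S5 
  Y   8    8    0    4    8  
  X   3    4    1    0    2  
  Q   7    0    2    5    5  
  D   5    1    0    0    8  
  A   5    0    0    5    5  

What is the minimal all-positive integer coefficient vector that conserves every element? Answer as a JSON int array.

Y: 5·8 = 40 | 1·8+5·0+2·4+3·8 = 40
X: 5·3 = 15 | 1·4+5·1+2·0+3·2 = 15
Q: 5·7 = 35 | 1·0+5·2+2·5+3·5 = 35
D: 5·5 = 25 | 1·1+5·0+2·0+3·8 = 25
A: 5·5 = 25 | 1·0+5·0+2·5+3·5 = 25
gcd(5,1,5,2,3) = 1

Coefficients: [5, 1, 5, 2, 3]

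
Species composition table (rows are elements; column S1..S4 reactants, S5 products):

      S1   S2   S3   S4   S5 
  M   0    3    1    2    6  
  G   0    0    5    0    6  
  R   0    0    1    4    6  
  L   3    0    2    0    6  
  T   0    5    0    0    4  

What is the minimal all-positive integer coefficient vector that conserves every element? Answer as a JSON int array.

M: 6·0+4·3+6·1+6·2 = 30 | 5·6 = 30
G: 6·0+4·0+6·5+6·0 = 30 | 5·6 = 30
R: 6·0+4·0+6·1+6·4 = 30 | 5·6 = 30
L: 6·3+4·0+6·2+6·0 = 30 | 5·6 = 30
T: 6·0+4·5+6·0+6·0 = 20 | 5·4 = 20
gcd(6,4,6,6,5) = 1

Coefficients: [6, 4, 6, 6, 5]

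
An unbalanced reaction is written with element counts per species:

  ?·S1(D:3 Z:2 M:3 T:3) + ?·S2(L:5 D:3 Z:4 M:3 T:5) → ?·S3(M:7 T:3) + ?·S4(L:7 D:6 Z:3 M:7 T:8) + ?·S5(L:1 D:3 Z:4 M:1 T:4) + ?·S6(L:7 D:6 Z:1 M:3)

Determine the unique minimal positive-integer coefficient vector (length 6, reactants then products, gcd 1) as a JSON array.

L: 6·0+4·5 = 20 | 2·0+1·7+6·1+1·7 = 20
D: 6·3+4·3 = 30 | 2·0+1·6+6·3+1·6 = 30
Z: 6·2+4·4 = 28 | 2·0+1·3+6·4+1·1 = 28
M: 6·3+4·3 = 30 | 2·7+1·7+6·1+1·3 = 30
T: 6·3+4·5 = 38 | 2·3+1·8+6·4+1·0 = 38
gcd(6,4,2,1,6,1) = 1

Coefficients: [6, 4, 2, 1, 6, 1]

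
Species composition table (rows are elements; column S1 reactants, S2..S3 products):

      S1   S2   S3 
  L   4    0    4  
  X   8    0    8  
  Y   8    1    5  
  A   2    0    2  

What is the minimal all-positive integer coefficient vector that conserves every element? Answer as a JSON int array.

L: 1·4 = 4 | 3·0+1·4 = 4
X: 1·8 = 8 | 3·0+1·8 = 8
Y: 1·8 = 8 | 3·1+1·5 = 8
A: 1·2 = 2 | 3·0+1·2 = 2
gcd(1,3,1) = 1

Coefficients: [1, 3, 1]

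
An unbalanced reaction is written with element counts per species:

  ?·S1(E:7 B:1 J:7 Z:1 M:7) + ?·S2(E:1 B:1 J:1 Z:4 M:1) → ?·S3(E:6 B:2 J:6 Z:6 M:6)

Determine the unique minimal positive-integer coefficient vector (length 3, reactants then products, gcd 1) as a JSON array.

Coefficients: [2, 4, 3]

E: 2·7+4·1 = 18 | 3·6 = 18
B: 2·1+4·1 = 6 | 3·2 = 6
J: 2·7+4·1 = 18 | 3·6 = 18
Z: 2·1+4·4 = 18 | 3·6 = 18
M: 2·7+4·1 = 18 | 3·6 = 18
gcd(2,4,3) = 1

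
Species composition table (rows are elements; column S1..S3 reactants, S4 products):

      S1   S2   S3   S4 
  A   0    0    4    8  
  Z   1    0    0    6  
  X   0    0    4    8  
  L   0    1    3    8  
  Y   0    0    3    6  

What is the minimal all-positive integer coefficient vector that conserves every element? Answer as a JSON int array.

A: 6·0+2·0+2·4 = 8 | 1·8 = 8
Z: 6·1+2·0+2·0 = 6 | 1·6 = 6
X: 6·0+2·0+2·4 = 8 | 1·8 = 8
L: 6·0+2·1+2·3 = 8 | 1·8 = 8
Y: 6·0+2·0+2·3 = 6 | 1·6 = 6
gcd(6,2,2,1) = 1

Coefficients: [6, 2, 2, 1]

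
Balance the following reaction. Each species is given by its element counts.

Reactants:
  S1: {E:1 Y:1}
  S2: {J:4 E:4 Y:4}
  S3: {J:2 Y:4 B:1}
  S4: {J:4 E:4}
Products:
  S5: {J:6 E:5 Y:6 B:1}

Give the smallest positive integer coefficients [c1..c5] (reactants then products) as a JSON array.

J: 4·0+1·4+4·2+3·4 = 24 | 4·6 = 24
E: 4·1+1·4+4·0+3·4 = 20 | 4·5 = 20
Y: 4·1+1·4+4·4+3·0 = 24 | 4·6 = 24
B: 4·0+1·0+4·1+3·0 = 4 | 4·1 = 4
gcd(4,1,4,3,4) = 1

Coefficients: [4, 1, 4, 3, 4]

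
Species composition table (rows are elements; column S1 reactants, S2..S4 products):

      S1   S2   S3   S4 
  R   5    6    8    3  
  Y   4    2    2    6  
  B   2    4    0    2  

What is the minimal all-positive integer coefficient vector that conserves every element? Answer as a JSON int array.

Coefficients: [4, 1, 1, 2]

R: 4·5 = 20 | 1·6+1·8+2·3 = 20
Y: 4·4 = 16 | 1·2+1·2+2·6 = 16
B: 4·2 = 8 | 1·4+1·0+2·2 = 8
gcd(4,1,1,2) = 1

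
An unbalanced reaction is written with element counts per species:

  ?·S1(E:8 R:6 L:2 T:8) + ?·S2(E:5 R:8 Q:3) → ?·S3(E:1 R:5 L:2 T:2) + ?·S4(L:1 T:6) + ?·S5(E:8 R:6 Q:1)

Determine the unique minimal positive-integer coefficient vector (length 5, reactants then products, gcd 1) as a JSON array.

E: 5·8+2·5 = 50 | 2·1+6·0+6·8 = 50
R: 5·6+2·8 = 46 | 2·5+6·0+6·6 = 46
L: 5·2+2·0 = 10 | 2·2+6·1+6·0 = 10
Q: 5·0+2·3 = 6 | 2·0+6·0+6·1 = 6
T: 5·8+2·0 = 40 | 2·2+6·6+6·0 = 40
gcd(5,2,2,6,6) = 1

Coefficients: [5, 2, 2, 6, 6]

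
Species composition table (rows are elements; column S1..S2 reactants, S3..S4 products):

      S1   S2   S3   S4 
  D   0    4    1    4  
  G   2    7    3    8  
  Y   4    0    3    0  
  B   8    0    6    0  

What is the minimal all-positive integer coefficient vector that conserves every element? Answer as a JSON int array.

D: 3·0+2·4 = 8 | 4·1+1·4 = 8
G: 3·2+2·7 = 20 | 4·3+1·8 = 20
Y: 3·4+2·0 = 12 | 4·3+1·0 = 12
B: 3·8+2·0 = 24 | 4·6+1·0 = 24
gcd(3,2,4,1) = 1

Coefficients: [3, 2, 4, 1]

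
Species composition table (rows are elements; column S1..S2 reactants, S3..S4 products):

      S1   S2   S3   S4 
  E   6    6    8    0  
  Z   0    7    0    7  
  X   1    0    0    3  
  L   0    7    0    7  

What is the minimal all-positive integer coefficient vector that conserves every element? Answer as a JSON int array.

Coefficients: [3, 1, 3, 1]

E: 3·6+1·6 = 24 | 3·8+1·0 = 24
Z: 3·0+1·7 = 7 | 3·0+1·7 = 7
X: 3·1+1·0 = 3 | 3·0+1·3 = 3
L: 3·0+1·7 = 7 | 3·0+1·7 = 7
gcd(3,1,3,1) = 1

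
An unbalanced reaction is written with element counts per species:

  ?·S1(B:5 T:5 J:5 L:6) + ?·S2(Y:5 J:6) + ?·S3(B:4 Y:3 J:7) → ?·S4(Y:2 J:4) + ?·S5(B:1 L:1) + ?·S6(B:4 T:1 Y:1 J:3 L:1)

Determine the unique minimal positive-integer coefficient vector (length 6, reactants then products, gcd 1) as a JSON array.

B: 1·5+1·0+4·4 = 21 | 6·0+1·1+5·4 = 21
T: 1·5+1·0+4·0 = 5 | 6·0+1·0+5·1 = 5
Y: 1·0+1·5+4·3 = 17 | 6·2+1·0+5·1 = 17
J: 1·5+1·6+4·7 = 39 | 6·4+1·0+5·3 = 39
L: 1·6+1·0+4·0 = 6 | 6·0+1·1+5·1 = 6
gcd(1,1,4,6,1,5) = 1

Coefficients: [1, 1, 4, 6, 1, 5]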